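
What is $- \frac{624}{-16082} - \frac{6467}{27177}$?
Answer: $- \frac{43521923}{218530257} \approx -0.19916$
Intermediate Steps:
$- \frac{624}{-16082} - \frac{6467}{27177} = \left(-624\right) \left(- \frac{1}{16082}\right) - \frac{6467}{27177} = \frac{312}{8041} - \frac{6467}{27177} = - \frac{43521923}{218530257}$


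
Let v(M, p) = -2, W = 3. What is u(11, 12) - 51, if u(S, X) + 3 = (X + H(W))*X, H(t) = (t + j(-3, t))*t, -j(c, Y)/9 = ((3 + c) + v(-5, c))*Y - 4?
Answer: 3438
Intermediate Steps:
j(c, Y) = 36 - 9*Y*(1 + c) (j(c, Y) = -9*(((3 + c) - 2)*Y - 4) = -9*((1 + c)*Y - 4) = -9*(Y*(1 + c) - 4) = -9*(-4 + Y*(1 + c)) = 36 - 9*Y*(1 + c))
H(t) = t*(36 + 19*t) (H(t) = (t + (36 - 9*t - 9*t*(-3)))*t = (t + (36 - 9*t + 27*t))*t = (t + (36 + 18*t))*t = (36 + 19*t)*t = t*(36 + 19*t))
u(S, X) = -3 + X*(279 + X) (u(S, X) = -3 + (X + 3*(36 + 19*3))*X = -3 + (X + 3*(36 + 57))*X = -3 + (X + 3*93)*X = -3 + (X + 279)*X = -3 + (279 + X)*X = -3 + X*(279 + X))
u(11, 12) - 51 = (-3 + 12² + 279*12) - 51 = (-3 + 144 + 3348) - 51 = 3489 - 51 = 3438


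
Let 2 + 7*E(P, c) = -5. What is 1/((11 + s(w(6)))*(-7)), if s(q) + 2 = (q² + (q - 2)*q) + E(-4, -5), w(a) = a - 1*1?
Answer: -1/336 ≈ -0.0029762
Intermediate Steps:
E(P, c) = -1 (E(P, c) = -2/7 + (⅐)*(-5) = -2/7 - 5/7 = -1)
w(a) = -1 + a (w(a) = a - 1 = -1 + a)
s(q) = -3 + q² + q*(-2 + q) (s(q) = -2 + ((q² + (q - 2)*q) - 1) = -2 + ((q² + (-2 + q)*q) - 1) = -2 + ((q² + q*(-2 + q)) - 1) = -2 + (-1 + q² + q*(-2 + q)) = -3 + q² + q*(-2 + q))
1/((11 + s(w(6)))*(-7)) = 1/((11 + (-3 - 2*(-1 + 6) + 2*(-1 + 6)²))*(-7)) = 1/((11 + (-3 - 2*5 + 2*5²))*(-7)) = 1/((11 + (-3 - 10 + 2*25))*(-7)) = 1/((11 + (-3 - 10 + 50))*(-7)) = 1/((11 + 37)*(-7)) = 1/(48*(-7)) = 1/(-336) = -1/336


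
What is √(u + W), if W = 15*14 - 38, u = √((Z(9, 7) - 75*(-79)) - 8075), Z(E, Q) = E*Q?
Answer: √(172 + I*√2087) ≈ 13.228 + 1.7268*I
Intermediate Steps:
u = I*√2087 (u = √((9*7 - 75*(-79)) - 8075) = √((63 + 5925) - 8075) = √(5988 - 8075) = √(-2087) = I*√2087 ≈ 45.684*I)
W = 172 (W = 210 - 38 = 172)
√(u + W) = √(I*√2087 + 172) = √(172 + I*√2087)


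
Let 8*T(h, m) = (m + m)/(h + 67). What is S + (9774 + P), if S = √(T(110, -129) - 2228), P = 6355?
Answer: 16129 + I*√31025209/118 ≈ 16129.0 + 47.204*I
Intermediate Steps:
T(h, m) = m/(4*(67 + h)) (T(h, m) = ((m + m)/(h + 67))/8 = ((2*m)/(67 + h))/8 = (2*m/(67 + h))/8 = m/(4*(67 + h)))
S = I*√31025209/118 (S = √((¼)*(-129)/(67 + 110) - 2228) = √((¼)*(-129)/177 - 2228) = √((¼)*(-129)*(1/177) - 2228) = √(-43/236 - 2228) = √(-525851/236) = I*√31025209/118 ≈ 47.204*I)
S + (9774 + P) = I*√31025209/118 + (9774 + 6355) = I*√31025209/118 + 16129 = 16129 + I*√31025209/118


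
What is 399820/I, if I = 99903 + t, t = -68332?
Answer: 399820/31571 ≈ 12.664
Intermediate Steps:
I = 31571 (I = 99903 - 68332 = 31571)
399820/I = 399820/31571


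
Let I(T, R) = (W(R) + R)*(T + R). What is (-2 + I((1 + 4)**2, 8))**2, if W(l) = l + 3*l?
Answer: 1737124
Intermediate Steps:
W(l) = 4*l
I(T, R) = 5*R*(R + T) (I(T, R) = (4*R + R)*(T + R) = (5*R)*(R + T) = 5*R*(R + T))
(-2 + I((1 + 4)**2, 8))**2 = (-2 + 5*8*(8 + (1 + 4)**2))**2 = (-2 + 5*8*(8 + 5**2))**2 = (-2 + 5*8*(8 + 25))**2 = (-2 + 5*8*33)**2 = (-2 + 1320)**2 = 1318**2 = 1737124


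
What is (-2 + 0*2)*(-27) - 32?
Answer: 22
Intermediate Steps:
(-2 + 0*2)*(-27) - 32 = (-2 + 0)*(-27) - 32 = -2*(-27) - 32 = 54 - 32 = 22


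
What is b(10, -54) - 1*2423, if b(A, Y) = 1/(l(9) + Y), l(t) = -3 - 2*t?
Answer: -181726/75 ≈ -2423.0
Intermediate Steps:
b(A, Y) = 1/(-21 + Y) (b(A, Y) = 1/((-3 - 2*9) + Y) = 1/((-3 - 18) + Y) = 1/(-21 + Y))
b(10, -54) - 1*2423 = 1/(-21 - 54) - 1*2423 = 1/(-75) - 2423 = -1/75 - 2423 = -181726/75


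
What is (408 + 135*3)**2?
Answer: 660969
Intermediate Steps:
(408 + 135*3)**2 = (408 + 405)**2 = 813**2 = 660969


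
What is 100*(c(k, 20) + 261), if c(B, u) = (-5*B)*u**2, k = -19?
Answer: 3826100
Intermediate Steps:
c(B, u) = -5*B*u**2
100*(c(k, 20) + 261) = 100*(-5*(-19)*20**2 + 261) = 100*(-5*(-19)*400 + 261) = 100*(38000 + 261) = 100*38261 = 3826100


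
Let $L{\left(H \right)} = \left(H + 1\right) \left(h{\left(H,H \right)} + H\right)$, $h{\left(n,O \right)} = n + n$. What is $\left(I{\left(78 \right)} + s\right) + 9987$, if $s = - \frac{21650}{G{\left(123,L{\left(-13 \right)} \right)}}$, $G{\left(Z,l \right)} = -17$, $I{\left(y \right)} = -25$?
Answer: $\frac{191004}{17} \approx 11236.0$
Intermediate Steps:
$h{\left(n,O \right)} = 2 n$
$L{\left(H \right)} = 3 H \left(1 + H\right)$ ($L{\left(H \right)} = \left(H + 1\right) \left(2 H + H\right) = \left(1 + H\right) 3 H = 3 H \left(1 + H\right)$)
$s = \frac{21650}{17}$ ($s = - \frac{21650}{-17} = \left(-21650\right) \left(- \frac{1}{17}\right) = \frac{21650}{17} \approx 1273.5$)
$\left(I{\left(78 \right)} + s\right) + 9987 = \left(-25 + \frac{21650}{17}\right) + 9987 = \frac{21225}{17} + 9987 = \frac{191004}{17}$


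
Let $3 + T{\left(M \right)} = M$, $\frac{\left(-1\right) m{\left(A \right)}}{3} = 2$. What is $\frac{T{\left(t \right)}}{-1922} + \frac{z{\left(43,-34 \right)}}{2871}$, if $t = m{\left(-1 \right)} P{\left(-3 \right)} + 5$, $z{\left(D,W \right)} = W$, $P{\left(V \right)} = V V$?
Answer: $\frac{41972}{2759031} \approx 0.015213$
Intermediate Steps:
$P{\left(V \right)} = V^{2}$
$m{\left(A \right)} = -6$ ($m{\left(A \right)} = \left(-3\right) 2 = -6$)
$t = -49$ ($t = - 6 \left(-3\right)^{2} + 5 = \left(-6\right) 9 + 5 = -54 + 5 = -49$)
$T{\left(M \right)} = -3 + M$
$\frac{T{\left(t \right)}}{-1922} + \frac{z{\left(43,-34 \right)}}{2871} = \frac{-3 - 49}{-1922} - \frac{34}{2871} = \left(-52\right) \left(- \frac{1}{1922}\right) - \frac{34}{2871} = \frac{26}{961} - \frac{34}{2871} = \frac{41972}{2759031}$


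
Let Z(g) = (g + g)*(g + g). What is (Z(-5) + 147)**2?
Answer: 61009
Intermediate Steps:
Z(g) = 4*g**2 (Z(g) = (2*g)*(2*g) = 4*g**2)
(Z(-5) + 147)**2 = (4*(-5)**2 + 147)**2 = (4*25 + 147)**2 = (100 + 147)**2 = 247**2 = 61009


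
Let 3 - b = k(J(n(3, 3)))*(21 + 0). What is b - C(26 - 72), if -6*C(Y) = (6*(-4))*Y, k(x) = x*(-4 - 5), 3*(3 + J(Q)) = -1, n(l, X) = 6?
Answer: -443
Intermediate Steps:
J(Q) = -10/3 (J(Q) = -3 + (⅓)*(-1) = -3 - ⅓ = -10/3)
k(x) = -9*x (k(x) = x*(-9) = -9*x)
b = -627 (b = 3 - (-9*(-10/3))*(21 + 0) = 3 - 30*21 = 3 - 1*630 = 3 - 630 = -627)
C(Y) = 4*Y (C(Y) = -6*(-4)*Y/6 = -(-4)*Y = 4*Y)
b - C(26 - 72) = -627 - 4*(26 - 72) = -627 - 4*(-46) = -627 - 1*(-184) = -627 + 184 = -443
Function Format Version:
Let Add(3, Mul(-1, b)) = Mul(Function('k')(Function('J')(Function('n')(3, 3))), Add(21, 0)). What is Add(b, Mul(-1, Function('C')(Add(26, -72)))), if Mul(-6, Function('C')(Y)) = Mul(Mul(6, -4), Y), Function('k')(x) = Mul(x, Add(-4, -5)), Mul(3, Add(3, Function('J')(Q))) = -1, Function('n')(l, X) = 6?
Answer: -443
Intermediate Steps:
Function('J')(Q) = Rational(-10, 3) (Function('J')(Q) = Add(-3, Mul(Rational(1, 3), -1)) = Add(-3, Rational(-1, 3)) = Rational(-10, 3))
Function('k')(x) = Mul(-9, x) (Function('k')(x) = Mul(x, -9) = Mul(-9, x))
b = -627 (b = Add(3, Mul(-1, Mul(Mul(-9, Rational(-10, 3)), Add(21, 0)))) = Add(3, Mul(-1, Mul(30, 21))) = Add(3, Mul(-1, 630)) = Add(3, -630) = -627)
Function('C')(Y) = Mul(4, Y) (Function('C')(Y) = Mul(Rational(-1, 6), Mul(Mul(6, -4), Y)) = Mul(Rational(-1, 6), Mul(-24, Y)) = Mul(4, Y))
Add(b, Mul(-1, Function('C')(Add(26, -72)))) = Add(-627, Mul(-1, Mul(4, Add(26, -72)))) = Add(-627, Mul(-1, Mul(4, -46))) = Add(-627, Mul(-1, -184)) = Add(-627, 184) = -443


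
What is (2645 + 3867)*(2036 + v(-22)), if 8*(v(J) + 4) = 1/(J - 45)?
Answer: 886568914/67 ≈ 1.3232e+7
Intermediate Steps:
v(J) = -4 + 1/(8*(-45 + J)) (v(J) = -4 + 1/(8*(J - 45)) = -4 + 1/(8*(-45 + J)))
(2645 + 3867)*(2036 + v(-22)) = (2645 + 3867)*(2036 + (1441 - 32*(-22))/(8*(-45 - 22))) = 6512*(2036 + (1/8)*(1441 + 704)/(-67)) = 6512*(2036 + (1/8)*(-1/67)*2145) = 6512*(2036 - 2145/536) = 6512*(1089151/536) = 886568914/67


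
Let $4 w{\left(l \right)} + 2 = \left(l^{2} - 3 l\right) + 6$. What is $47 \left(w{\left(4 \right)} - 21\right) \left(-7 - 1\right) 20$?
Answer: $142880$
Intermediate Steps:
$w{\left(l \right)} = 1 - \frac{3 l}{4} + \frac{l^{2}}{4}$ ($w{\left(l \right)} = - \frac{1}{2} + \frac{\left(l^{2} - 3 l\right) + 6}{4} = - \frac{1}{2} + \frac{6 + l^{2} - 3 l}{4} = - \frac{1}{2} + \left(\frac{3}{2} - \frac{3 l}{4} + \frac{l^{2}}{4}\right) = 1 - \frac{3 l}{4} + \frac{l^{2}}{4}$)
$47 \left(w{\left(4 \right)} - 21\right) \left(-7 - 1\right) 20 = 47 \left(\left(1 - 3 + \frac{4^{2}}{4}\right) - 21\right) \left(-7 - 1\right) 20 = 47 \left(\left(1 - 3 + \frac{1}{4} \cdot 16\right) - 21\right) \left(-8\right) 20 = 47 \left(\left(1 - 3 + 4\right) - 21\right) \left(-8\right) 20 = 47 \left(2 - 21\right) \left(-8\right) 20 = 47 \left(\left(-19\right) \left(-8\right)\right) 20 = 47 \cdot 152 \cdot 20 = 7144 \cdot 20 = 142880$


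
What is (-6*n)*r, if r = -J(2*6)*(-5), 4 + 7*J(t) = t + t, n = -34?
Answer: 20400/7 ≈ 2914.3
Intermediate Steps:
J(t) = -4/7 + 2*t/7 (J(t) = -4/7 + (t + t)/7 = -4/7 + (2*t)/7 = -4/7 + 2*t/7)
r = 100/7 (r = -(-4/7 + 2*(2*6)/7)*(-5) = -(-4/7 + (2/7)*12)*(-5) = -(-4/7 + 24/7)*(-5) = -1*20/7*(-5) = -20/7*(-5) = 100/7 ≈ 14.286)
(-6*n)*r = -6*(-34)*(100/7) = 204*(100/7) = 20400/7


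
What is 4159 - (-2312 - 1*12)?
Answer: 6483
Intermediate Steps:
4159 - (-2312 - 1*12) = 4159 - (-2312 - 12) = 4159 - 1*(-2324) = 4159 + 2324 = 6483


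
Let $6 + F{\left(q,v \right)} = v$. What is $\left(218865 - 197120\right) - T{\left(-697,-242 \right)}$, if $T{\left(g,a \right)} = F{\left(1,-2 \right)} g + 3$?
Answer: $16166$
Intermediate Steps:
$F{\left(q,v \right)} = -6 + v$
$T{\left(g,a \right)} = 3 - 8 g$ ($T{\left(g,a \right)} = \left(-6 - 2\right) g + 3 = - 8 g + 3 = 3 - 8 g$)
$\left(218865 - 197120\right) - T{\left(-697,-242 \right)} = \left(218865 - 197120\right) - \left(3 - -5576\right) = \left(218865 - 197120\right) - \left(3 + 5576\right) = 21745 - 5579 = 16166$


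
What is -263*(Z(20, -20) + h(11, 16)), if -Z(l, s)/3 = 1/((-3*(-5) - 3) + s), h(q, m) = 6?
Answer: -13413/8 ≈ -1676.6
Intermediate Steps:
Z(l, s) = -3/(12 + s) (Z(l, s) = -3/((-3*(-5) - 3) + s) = -3/((15 - 3) + s) = -3/(12 + s))
-263*(Z(20, -20) + h(11, 16)) = -263*(-3/(12 - 20) + 6) = -263*(-3/(-8) + 6) = -263*(-3*(-1/8) + 6) = -263*(3/8 + 6) = -263*51/8 = -13413/8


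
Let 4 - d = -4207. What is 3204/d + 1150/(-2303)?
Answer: 2536162/9697933 ≈ 0.26152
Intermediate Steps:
d = 4211 (d = 4 - 1*(-4207) = 4 + 4207 = 4211)
3204/d + 1150/(-2303) = 3204/4211 + 1150/(-2303) = 3204*(1/4211) + 1150*(-1/2303) = 3204/4211 - 1150/2303 = 2536162/9697933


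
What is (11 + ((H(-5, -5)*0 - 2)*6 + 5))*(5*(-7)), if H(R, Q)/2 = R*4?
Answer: -140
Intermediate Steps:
H(R, Q) = 8*R (H(R, Q) = 2*(R*4) = 2*(4*R) = 8*R)
(11 + ((H(-5, -5)*0 - 2)*6 + 5))*(5*(-7)) = (11 + (((8*(-5))*0 - 2)*6 + 5))*(5*(-7)) = (11 + ((-40*0 - 2)*6 + 5))*(-35) = (11 + ((0 - 2)*6 + 5))*(-35) = (11 + (-2*6 + 5))*(-35) = (11 + (-12 + 5))*(-35) = (11 - 7)*(-35) = 4*(-35) = -140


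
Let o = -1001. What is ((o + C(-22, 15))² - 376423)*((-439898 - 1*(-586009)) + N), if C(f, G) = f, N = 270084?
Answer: 278894766670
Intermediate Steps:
((o + C(-22, 15))² - 376423)*((-439898 - 1*(-586009)) + N) = ((-1001 - 22)² - 376423)*((-439898 - 1*(-586009)) + 270084) = ((-1023)² - 376423)*((-439898 + 586009) + 270084) = (1046529 - 376423)*(146111 + 270084) = 670106*416195 = 278894766670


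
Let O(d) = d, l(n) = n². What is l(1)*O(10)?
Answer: 10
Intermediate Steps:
l(1)*O(10) = 1²*10 = 1*10 = 10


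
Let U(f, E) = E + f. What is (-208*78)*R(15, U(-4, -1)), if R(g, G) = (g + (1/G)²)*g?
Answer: -18300672/5 ≈ -3.6601e+6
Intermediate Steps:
R(g, G) = g*(g + G⁻²) (R(g, G) = (g + G⁻²)*g = g*(g + G⁻²))
(-208*78)*R(15, U(-4, -1)) = (-208*78)*(15² + 15/(-1 - 4)²) = -16224*(225 + 15/(-5)²) = -16224*(225 + 15*(1/25)) = -16224*(225 + ⅗) = -16224*1128/5 = -18300672/5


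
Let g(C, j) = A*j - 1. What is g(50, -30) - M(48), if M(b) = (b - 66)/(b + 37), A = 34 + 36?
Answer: -178567/85 ≈ -2100.8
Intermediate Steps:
A = 70
M(b) = (-66 + b)/(37 + b)
g(C, j) = -1 + 70*j (g(C, j) = 70*j - 1 = -1 + 70*j)
g(50, -30) - M(48) = (-1 + 70*(-30)) - (-66 + 48)/(37 + 48) = (-1 - 2100) - (-18)/85 = -2101 - (-18)/85 = -2101 - 1*(-18/85) = -2101 + 18/85 = -178567/85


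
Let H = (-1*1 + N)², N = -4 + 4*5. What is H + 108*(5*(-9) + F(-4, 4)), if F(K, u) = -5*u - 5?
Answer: -7335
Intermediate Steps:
N = 16 (N = -4 + 20 = 16)
H = 225 (H = (-1*1 + 16)² = (-1 + 16)² = 15² = 225)
F(K, u) = -5 - 5*u
H + 108*(5*(-9) + F(-4, 4)) = 225 + 108*(5*(-9) + (-5 - 5*4)) = 225 + 108*(-45 + (-5 - 20)) = 225 + 108*(-45 - 25) = 225 + 108*(-70) = 225 - 7560 = -7335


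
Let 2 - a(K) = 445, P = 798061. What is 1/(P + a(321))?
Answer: 1/797618 ≈ 1.2537e-6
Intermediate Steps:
a(K) = -443 (a(K) = 2 - 1*445 = 2 - 445 = -443)
1/(P + a(321)) = 1/(798061 - 443) = 1/797618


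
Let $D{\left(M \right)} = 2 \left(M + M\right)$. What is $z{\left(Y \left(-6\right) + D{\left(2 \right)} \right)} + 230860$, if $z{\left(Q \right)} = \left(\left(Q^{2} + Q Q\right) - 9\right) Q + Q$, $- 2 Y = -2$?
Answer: $230860$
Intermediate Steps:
$Y = 1$ ($Y = \left(- \frac{1}{2}\right) \left(-2\right) = 1$)
$D{\left(M \right)} = 4 M$ ($D{\left(M \right)} = 2 \cdot 2 M = 4 M$)
$z{\left(Q \right)} = Q + Q \left(-9 + 2 Q^{2}\right)$ ($z{\left(Q \right)} = \left(\left(Q^{2} + Q^{2}\right) - 9\right) Q + Q = \left(2 Q^{2} - 9\right) Q + Q = \left(-9 + 2 Q^{2}\right) Q + Q = Q \left(-9 + 2 Q^{2}\right) + Q = Q + Q \left(-9 + 2 Q^{2}\right)$)
$z{\left(Y \left(-6\right) + D{\left(2 \right)} \right)} + 230860 = 2 \left(1 \left(-6\right) + 4 \cdot 2\right) \left(-4 + \left(1 \left(-6\right) + 4 \cdot 2\right)^{2}\right) + 230860 = 2 \left(-6 + 8\right) \left(-4 + \left(-6 + 8\right)^{2}\right) + 230860 = 2 \cdot 2 \left(-4 + 2^{2}\right) + 230860 = 2 \cdot 2 \left(-4 + 4\right) + 230860 = 2 \cdot 2 \cdot 0 + 230860 = 0 + 230860 = 230860$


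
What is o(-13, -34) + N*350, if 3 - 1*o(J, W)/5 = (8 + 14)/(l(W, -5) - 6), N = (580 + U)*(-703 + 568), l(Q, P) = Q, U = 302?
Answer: -166697929/4 ≈ -4.1674e+7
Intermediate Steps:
N = -119070 (N = (580 + 302)*(-703 + 568) = 882*(-135) = -119070)
o(J, W) = 15 - 110/(-6 + W) (o(J, W) = 15 - 5*(8 + 14)/(W - 6) = 15 - 110/(-6 + W))
o(-13, -34) + N*350 = 5*(-40 + 3*(-34))/(-6 - 34) - 119070*350 = 5*(-40 - 102)/(-40) - 41674500 = 5*(-1/40)*(-142) - 41674500 = 71/4 - 41674500 = -166697929/4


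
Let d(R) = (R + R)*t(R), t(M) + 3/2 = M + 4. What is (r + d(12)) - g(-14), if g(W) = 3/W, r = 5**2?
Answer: 5225/14 ≈ 373.21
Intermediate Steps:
r = 25
t(M) = 5/2 + M (t(M) = -3/2 + (M + 4) = -3/2 + (4 + M) = 5/2 + M)
d(R) = 2*R*(5/2 + R) (d(R) = (R + R)*(5/2 + R) = (2*R)*(5/2 + R) = 2*R*(5/2 + R))
(r + d(12)) - g(-14) = (25 + 12*(5 + 2*12)) - 3/(-14) = (25 + 12*(5 + 24)) - 3*(-1)/14 = (25 + 12*29) - 1*(-3/14) = (25 + 348) + 3/14 = 373 + 3/14 = 5225/14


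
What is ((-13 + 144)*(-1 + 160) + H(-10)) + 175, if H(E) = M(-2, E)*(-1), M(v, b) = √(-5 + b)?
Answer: 21004 - I*√15 ≈ 21004.0 - 3.873*I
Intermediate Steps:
H(E) = -√(-5 + E) (H(E) = √(-5 + E)*(-1) = -√(-5 + E))
((-13 + 144)*(-1 + 160) + H(-10)) + 175 = ((-13 + 144)*(-1 + 160) - √(-5 - 10)) + 175 = (131*159 - √(-15)) + 175 = (20829 - I*√15) + 175 = 21004 - I*√15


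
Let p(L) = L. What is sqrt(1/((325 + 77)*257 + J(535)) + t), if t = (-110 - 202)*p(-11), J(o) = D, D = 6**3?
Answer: sqrt(36785757912330)/103530 ≈ 58.583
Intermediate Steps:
D = 216
J(o) = 216
t = 3432 (t = (-110 - 202)*(-11) = -312*(-11) = 3432)
sqrt(1/((325 + 77)*257 + J(535)) + t) = sqrt(1/((325 + 77)*257 + 216) + 3432) = sqrt(1/(402*257 + 216) + 3432) = sqrt(1/(103314 + 216) + 3432) = sqrt(1/103530 + 3432) = sqrt(355314961/103530) = sqrt(36785757912330)/103530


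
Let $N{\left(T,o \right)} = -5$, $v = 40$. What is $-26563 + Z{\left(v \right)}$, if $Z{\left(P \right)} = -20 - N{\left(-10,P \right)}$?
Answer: $-26578$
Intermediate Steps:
$Z{\left(P \right)} = -15$ ($Z{\left(P \right)} = -20 - -5 = -20 + 5 = -15$)
$-26563 + Z{\left(v \right)} = -26563 - 15 = -26578$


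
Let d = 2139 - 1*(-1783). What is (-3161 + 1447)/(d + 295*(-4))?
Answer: -857/1371 ≈ -0.62509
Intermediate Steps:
d = 3922 (d = 2139 + 1783 = 3922)
(-3161 + 1447)/(d + 295*(-4)) = (-3161 + 1447)/(3922 + 295*(-4)) = -1714/(3922 - 1180) = -1714/2742 = -1714*1/2742 = -857/1371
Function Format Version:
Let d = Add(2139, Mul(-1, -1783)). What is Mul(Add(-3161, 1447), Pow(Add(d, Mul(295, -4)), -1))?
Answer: Rational(-857, 1371) ≈ -0.62509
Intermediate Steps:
d = 3922 (d = Add(2139, 1783) = 3922)
Mul(Add(-3161, 1447), Pow(Add(d, Mul(295, -4)), -1)) = Mul(Add(-3161, 1447), Pow(Add(3922, Mul(295, -4)), -1)) = Mul(-1714, Pow(Add(3922, -1180), -1)) = Mul(-1714, Pow(2742, -1)) = Mul(-1714, Rational(1, 2742)) = Rational(-857, 1371)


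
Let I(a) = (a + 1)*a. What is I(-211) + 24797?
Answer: 69107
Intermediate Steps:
I(a) = a*(1 + a) (I(a) = (1 + a)*a = a*(1 + a))
I(-211) + 24797 = -211*(1 - 211) + 24797 = -211*(-210) + 24797 = 44310 + 24797 = 69107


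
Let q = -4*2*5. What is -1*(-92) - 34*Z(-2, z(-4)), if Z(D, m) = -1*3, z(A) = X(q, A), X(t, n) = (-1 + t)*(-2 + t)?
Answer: 194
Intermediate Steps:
q = -40 (q = -8*5 = -40)
z(A) = 1722 (z(A) = 2 + (-40)² - 3*(-40) = 2 + 1600 + 120 = 1722)
Z(D, m) = -3
-1*(-92) - 34*Z(-2, z(-4)) = -1*(-92) - 34*(-3) = 92 + 102 = 194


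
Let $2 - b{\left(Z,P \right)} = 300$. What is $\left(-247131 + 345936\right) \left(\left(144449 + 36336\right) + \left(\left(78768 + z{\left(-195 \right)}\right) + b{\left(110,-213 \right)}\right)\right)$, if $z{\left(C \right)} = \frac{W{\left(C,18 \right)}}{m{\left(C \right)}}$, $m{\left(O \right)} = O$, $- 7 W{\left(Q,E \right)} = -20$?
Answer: $\frac{333003954755}{13} \approx 2.5616 \cdot 10^{10}$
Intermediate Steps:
$W{\left(Q,E \right)} = \frac{20}{7}$ ($W{\left(Q,E \right)} = \left(- \frac{1}{7}\right) \left(-20\right) = \frac{20}{7}$)
$b{\left(Z,P \right)} = -298$ ($b{\left(Z,P \right)} = 2 - 300 = -298$)
$z{\left(C \right)} = \frac{20}{7 C}$
$\left(-247131 + 345936\right) \left(\left(144449 + 36336\right) + \left(\left(78768 + z{\left(-195 \right)}\right) + b{\left(110,-213 \right)}\right)\right) = \left(-247131 + 345936\right) \left(\left(144449 + 36336\right) + \left(\left(78768 + \frac{20}{7 \left(-195\right)}\right) - 298\right)\right) = 98805 \left(180785 + \left(\left(78768 + \frac{20}{7} \left(- \frac{1}{195}\right)\right) - 298\right)\right) = 98805 \left(180785 + \left(\left(78768 - \frac{4}{273}\right) - 298\right)\right) = 98805 \left(180785 + \left(\frac{21503660}{273} - 298\right)\right) = 98805 \left(180785 + \frac{21422306}{273}\right) = 98805 \cdot \frac{70776611}{273} = \frac{333003954755}{13}$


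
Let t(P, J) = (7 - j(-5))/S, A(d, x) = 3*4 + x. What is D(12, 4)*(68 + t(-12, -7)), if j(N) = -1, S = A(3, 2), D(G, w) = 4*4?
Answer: 7680/7 ≈ 1097.1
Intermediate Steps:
D(G, w) = 16
A(d, x) = 12 + x
S = 14 (S = 12 + 2 = 14)
t(P, J) = 4/7 (t(P, J) = (7 - 1*(-1))/14 = (7 + 1)*(1/14) = 8*(1/14) = 4/7)
D(12, 4)*(68 + t(-12, -7)) = 16*(68 + 4/7) = 16*(480/7) = 7680/7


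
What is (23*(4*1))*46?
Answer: 4232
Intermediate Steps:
(23*(4*1))*46 = (23*4)*46 = 92*46 = 4232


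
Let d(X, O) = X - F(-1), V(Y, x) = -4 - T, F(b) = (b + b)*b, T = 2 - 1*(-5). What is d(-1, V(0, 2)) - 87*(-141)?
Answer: 12264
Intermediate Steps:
T = 7 (T = 2 + 5 = 7)
F(b) = 2*b² (F(b) = (2*b)*b = 2*b²)
V(Y, x) = -11 (V(Y, x) = -4 - 1*7 = -4 - 7 = -11)
d(X, O) = -2 + X (d(X, O) = X - 2*(-1)² = X - 2 = -2 + X)
d(-1, V(0, 2)) - 87*(-141) = (-2 - 1) - 87*(-141) = -3 + 12267 = 12264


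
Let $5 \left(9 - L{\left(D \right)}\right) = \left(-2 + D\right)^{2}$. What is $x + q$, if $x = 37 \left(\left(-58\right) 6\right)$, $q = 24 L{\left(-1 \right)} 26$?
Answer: $- \frac{41916}{5} \approx -8383.2$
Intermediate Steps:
$L{\left(D \right)} = 9 - \frac{\left(-2 + D\right)^{2}}{5}$
$q = \frac{22464}{5}$ ($q = 24 \left(9 - \frac{\left(-2 - 1\right)^{2}}{5}\right) 26 = 24 \left(9 - \frac{\left(-3\right)^{2}}{5}\right) 26 = 24 \left(9 - \frac{9}{5}\right) 26 = 24 \cdot \frac{36}{5} \cdot 26 = \frac{864}{5} \cdot 26 = \frac{22464}{5} \approx 4492.8$)
$x = -12876$ ($x = 37 \left(-348\right) = -12876$)
$x + q = -12876 + \frac{22464}{5} = - \frac{41916}{5}$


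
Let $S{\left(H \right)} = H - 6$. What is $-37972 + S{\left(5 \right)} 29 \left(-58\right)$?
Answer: $-36290$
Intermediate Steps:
$S{\left(H \right)} = -6 + H$
$-37972 + S{\left(5 \right)} 29 \left(-58\right) = -37972 + \left(-6 + 5\right) 29 \left(-58\right) = -37972 + \left(-1\right) 29 \left(-58\right) = -37972 - -1682 = -37972 + 1682 = -36290$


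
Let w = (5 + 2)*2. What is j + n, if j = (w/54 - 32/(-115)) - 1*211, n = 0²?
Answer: -653486/3105 ≈ -210.46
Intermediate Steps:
w = 14 (w = 7*2 = 14)
n = 0
j = -653486/3105 (j = (14/54 - 32/(-115)) - 1*211 = (14*(1/54) - 32*(-1/115)) - 211 = (7/27 + 32/115) - 211 = 1669/3105 - 211 = -653486/3105 ≈ -210.46)
j + n = -653486/3105 + 0 = -653486/3105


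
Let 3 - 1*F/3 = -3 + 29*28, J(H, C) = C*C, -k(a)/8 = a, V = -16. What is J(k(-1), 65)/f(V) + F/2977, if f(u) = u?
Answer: -970501/3664 ≈ -264.87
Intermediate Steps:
k(a) = -8*a
J(H, C) = C**2
F = -2418 (F = 9 - 3*(-3 + 29*28) = 9 - 3*(-3 + 812) = 9 - 3*809 = 9 - 2427 = -2418)
J(k(-1), 65)/f(V) + F/2977 = 65**2/(-16) - 2418/2977 = 4225*(-1/16) - 2418*1/2977 = -4225/16 - 186/229 = -970501/3664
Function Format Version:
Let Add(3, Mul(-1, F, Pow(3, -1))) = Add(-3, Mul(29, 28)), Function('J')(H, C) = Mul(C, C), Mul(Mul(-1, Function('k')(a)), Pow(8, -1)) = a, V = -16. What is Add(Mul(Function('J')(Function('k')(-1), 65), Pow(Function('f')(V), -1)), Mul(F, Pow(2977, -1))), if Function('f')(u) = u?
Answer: Rational(-970501, 3664) ≈ -264.87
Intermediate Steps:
Function('k')(a) = Mul(-8, a)
Function('J')(H, C) = Pow(C, 2)
F = -2418 (F = Add(9, Mul(-3, Add(-3, Mul(29, 28)))) = Add(9, Mul(-3, Add(-3, 812))) = Add(9, Mul(-3, 809)) = Add(9, -2427) = -2418)
Add(Mul(Function('J')(Function('k')(-1), 65), Pow(Function('f')(V), -1)), Mul(F, Pow(2977, -1))) = Add(Mul(Pow(65, 2), Pow(-16, -1)), Mul(-2418, Pow(2977, -1))) = Add(Mul(4225, Rational(-1, 16)), Mul(-2418, Rational(1, 2977))) = Add(Rational(-4225, 16), Rational(-186, 229)) = Rational(-970501, 3664)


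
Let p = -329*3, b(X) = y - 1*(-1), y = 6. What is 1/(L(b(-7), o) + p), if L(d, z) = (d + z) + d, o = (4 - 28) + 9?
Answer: -1/988 ≈ -0.0010121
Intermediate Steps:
b(X) = 7 (b(X) = 6 - 1*(-1) = 6 + 1 = 7)
o = -15 (o = -24 + 9 = -15)
p = -987
L(d, z) = z + 2*d
1/(L(b(-7), o) + p) = 1/((-15 + 2*7) - 987) = 1/((-15 + 14) - 987) = 1/(-1 - 987) = 1/(-988) = -1/988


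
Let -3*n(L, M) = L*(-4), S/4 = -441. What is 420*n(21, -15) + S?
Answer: 9996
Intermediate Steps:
S = -1764 (S = 4*(-441) = -1764)
n(L, M) = 4*L/3 (n(L, M) = -L*(-4)/3 = -(-4)*L/3 = 4*L/3)
420*n(21, -15) + S = 420*((4/3)*21) - 1764 = 420*28 - 1764 = 11760 - 1764 = 9996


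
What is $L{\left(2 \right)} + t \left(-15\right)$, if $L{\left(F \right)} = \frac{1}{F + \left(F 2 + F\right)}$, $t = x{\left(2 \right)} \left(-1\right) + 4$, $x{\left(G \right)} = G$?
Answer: $- \frac{239}{8} \approx -29.875$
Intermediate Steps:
$t = 2$ ($t = 2 \left(-1\right) + 4 = -2 + 4 = 2$)
$L{\left(F \right)} = \frac{1}{4 F}$ ($L{\left(F \right)} = \frac{1}{F + \left(2 F + F\right)} = \frac{1}{F + 3 F} = \frac{1}{4 F}$)
$L{\left(2 \right)} + t \left(-15\right) = \frac{1}{4 \cdot 2} + 2 \left(-15\right) = \frac{1}{4} \cdot \frac{1}{2} - 30 = \frac{1}{8} - 30 = - \frac{239}{8}$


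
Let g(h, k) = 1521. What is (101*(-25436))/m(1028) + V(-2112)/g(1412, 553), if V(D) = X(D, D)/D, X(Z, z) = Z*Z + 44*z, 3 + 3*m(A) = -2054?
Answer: 11718257392/3128697 ≈ 3745.4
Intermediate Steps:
m(A) = -2057/3 (m(A) = -1 + (1/3)*(-2054) = -1 - 2054/3 = -2057/3)
X(Z, z) = Z**2 + 44*z
V(D) = (D**2 + 44*D)/D
(101*(-25436))/m(1028) + V(-2112)/g(1412, 553) = (101*(-25436))/(-2057/3) + (44 - 2112)/1521 = -2569036*(-3/2057) - 2068*1/1521 = 7707108/2057 - 2068/1521 = 11718257392/3128697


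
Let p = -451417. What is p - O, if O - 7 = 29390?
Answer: -480814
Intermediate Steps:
O = 29397 (O = 7 + 29390 = 29397)
p - O = -451417 - 1*29397 = -451417 - 29397 = -480814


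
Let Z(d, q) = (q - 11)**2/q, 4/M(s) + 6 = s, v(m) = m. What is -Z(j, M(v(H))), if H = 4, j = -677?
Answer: 169/2 ≈ 84.500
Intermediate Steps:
M(s) = 4/(-6 + s)
Z(d, q) = (-11 + q)**2/q
-Z(j, M(v(H))) = -(-11 + 4/(-6 + 4))**2/(4/(-6 + 4)) = -(-11 + 4/(-2))**2/(4/(-2)) = -(-11 + 4*(-1/2))**2/(4*(-1/2)) = -(-11 - 2)**2/(-2) = -(-1)*(-13)**2/2 = -(-1)*169/2 = -1*(-169/2) = 169/2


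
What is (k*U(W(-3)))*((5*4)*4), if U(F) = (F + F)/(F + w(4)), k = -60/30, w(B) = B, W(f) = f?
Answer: 960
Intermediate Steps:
k = -2 (k = -60*1/30 = -2)
U(F) = 2*F/(4 + F) (U(F) = (F + F)/(F + 4) = (2*F)/(4 + F) = 2*F/(4 + F))
(k*U(W(-3)))*((5*4)*4) = (-4*(-3)/(4 - 3))*((5*4)*4) = (-4*(-3)/1)*(20*4) = -4*(-3)*80 = -2*(-6)*80 = 12*80 = 960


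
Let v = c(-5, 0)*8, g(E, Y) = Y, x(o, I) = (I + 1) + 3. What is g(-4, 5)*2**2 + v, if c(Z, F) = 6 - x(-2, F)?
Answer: 36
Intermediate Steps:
x(o, I) = 4 + I (x(o, I) = (1 + I) + 3 = 4 + I)
c(Z, F) = 2 - F (c(Z, F) = 6 - (4 + F) = 6 + (-4 - F) = 2 - F)
v = 16 (v = (2 - 1*0)*8 = (2 + 0)*8 = 2*8 = 16)
g(-4, 5)*2**2 + v = 5*2**2 + 16 = 5*4 + 16 = 20 + 16 = 36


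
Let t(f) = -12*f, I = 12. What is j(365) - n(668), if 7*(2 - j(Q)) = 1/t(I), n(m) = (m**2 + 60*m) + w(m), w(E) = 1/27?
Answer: -1470577357/3024 ≈ -4.8630e+5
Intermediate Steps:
w(E) = 1/27
n(m) = 1/27 + m**2 + 60*m (n(m) = (m**2 + 60*m) + 1/27 = 1/27 + m**2 + 60*m)
j(Q) = 2017/1008 (j(Q) = 2 - 1/(7*((-12*12))) = 2 - 1/7/(-144) = 2 - 1/7*(-1/144) = 2 + 1/1008 = 2017/1008)
j(365) - n(668) = 2017/1008 - (1/27 + 668**2 + 60*668) = 2017/1008 - (1/27 + 446224 + 40080) = 2017/1008 - 1*13130209/27 = 2017/1008 - 13130209/27 = -1470577357/3024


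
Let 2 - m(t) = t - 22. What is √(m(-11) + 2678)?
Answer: √2713 ≈ 52.086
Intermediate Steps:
m(t) = 24 - t (m(t) = 2 - (t - 22) = 2 - (-22 + t) = 2 + (22 - t) = 24 - t)
√(m(-11) + 2678) = √((24 - 1*(-11)) + 2678) = √((24 + 11) + 2678) = √(35 + 2678) = √2713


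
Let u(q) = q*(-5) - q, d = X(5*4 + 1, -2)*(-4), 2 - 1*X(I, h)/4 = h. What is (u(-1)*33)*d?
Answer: -12672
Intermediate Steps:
X(I, h) = 8 - 4*h
d = -64 (d = (8 - 4*(-2))*(-4) = (8 + 8)*(-4) = 16*(-4) = -64)
u(q) = -6*q (u(q) = -5*q - q = -6*q)
(u(-1)*33)*d = (-6*(-1)*33)*(-64) = (6*33)*(-64) = 198*(-64) = -12672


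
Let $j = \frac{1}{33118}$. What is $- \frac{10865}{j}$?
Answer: $-359827070$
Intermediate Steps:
$j = \frac{1}{33118} \approx 3.0195 \cdot 10^{-5}$
$- \frac{10865}{j} = - 10865 \frac{1}{\frac{1}{33118}} = \left(-10865\right) 33118 = -359827070$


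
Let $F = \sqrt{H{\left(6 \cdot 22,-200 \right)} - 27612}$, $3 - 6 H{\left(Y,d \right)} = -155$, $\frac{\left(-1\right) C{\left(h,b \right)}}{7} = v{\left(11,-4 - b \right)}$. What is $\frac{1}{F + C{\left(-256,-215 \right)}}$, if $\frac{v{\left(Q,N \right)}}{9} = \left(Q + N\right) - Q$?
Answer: $- \frac{39879}{530194304} - \frac{i \sqrt{248271}}{530194304} \approx -7.5216 \cdot 10^{-5} - 9.3978 \cdot 10^{-7} i$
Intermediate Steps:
$v{\left(Q,N \right)} = 9 N$ ($v{\left(Q,N \right)} = 9 \left(\left(Q + N\right) - Q\right) = 9 \left(\left(N + Q\right) - Q\right) = 9 N$)
$C{\left(h,b \right)} = 252 + 63 b$ ($C{\left(h,b \right)} = - 7 \cdot 9 \left(-4 - b\right) = - 7 \left(-36 - 9 b\right) = 252 + 63 b$)
$H{\left(Y,d \right)} = \frac{79}{3}$ ($H{\left(Y,d \right)} = \frac{1}{2} - - \frac{155}{6} = \frac{1}{2} + \frac{155}{6} = \frac{79}{3}$)
$F = \frac{i \sqrt{248271}}{3}$ ($F = \sqrt{\frac{79}{3} - 27612} = \sqrt{- \frac{82757}{3}} = \frac{i \sqrt{248271}}{3} \approx 166.09 i$)
$\frac{1}{F + C{\left(-256,-215 \right)}} = \frac{1}{\frac{i \sqrt{248271}}{3} + \left(252 + 63 \left(-215\right)\right)} = \frac{1}{\frac{i \sqrt{248271}}{3} + \left(252 - 13545\right)} = \frac{1}{\frac{i \sqrt{248271}}{3} - 13293} = \frac{1}{-13293 + \frac{i \sqrt{248271}}{3}}$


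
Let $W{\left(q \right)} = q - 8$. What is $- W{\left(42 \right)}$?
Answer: $-34$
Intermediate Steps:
$W{\left(q \right)} = -8 + q$ ($W{\left(q \right)} = q - 8 = -8 + q$)
$- W{\left(42 \right)} = - (-8 + 42) = \left(-1\right) 34 = -34$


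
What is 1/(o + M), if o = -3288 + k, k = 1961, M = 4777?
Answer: 1/3450 ≈ 0.00028986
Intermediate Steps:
o = -1327 (o = -3288 + 1961 = -1327)
1/(o + M) = 1/(-1327 + 4777) = 1/3450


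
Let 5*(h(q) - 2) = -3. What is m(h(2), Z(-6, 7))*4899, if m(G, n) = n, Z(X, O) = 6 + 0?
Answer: 29394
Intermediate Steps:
Z(X, O) = 6
h(q) = 7/5 (h(q) = 2 + (⅕)*(-3) = 2 - ⅗ = 7/5)
m(h(2), Z(-6, 7))*4899 = 6*4899 = 29394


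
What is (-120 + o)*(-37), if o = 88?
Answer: 1184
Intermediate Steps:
(-120 + o)*(-37) = (-120 + 88)*(-37) = -32*(-37) = 1184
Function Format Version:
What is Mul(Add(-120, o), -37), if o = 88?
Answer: 1184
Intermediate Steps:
Mul(Add(-120, o), -37) = Mul(Add(-120, 88), -37) = Mul(-32, -37) = 1184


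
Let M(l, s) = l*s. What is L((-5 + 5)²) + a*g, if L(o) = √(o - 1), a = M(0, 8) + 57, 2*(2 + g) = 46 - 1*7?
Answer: 1995/2 + I ≈ 997.5 + 1.0*I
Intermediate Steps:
g = 35/2 (g = -2 + (46 - 1*7)/2 = -2 + (46 - 7)/2 = -2 + (½)*39 = -2 + 39/2 = 35/2 ≈ 17.500)
a = 57 (a = 0*8 + 57 = 0 + 57 = 57)
L(o) = √(-1 + o)
L((-5 + 5)²) + a*g = √(-1 + (-5 + 5)²) + 57*(35/2) = √(-1 + 0²) + 1995/2 = √(-1 + 0) + 1995/2 = √(-1) + 1995/2 = I + 1995/2 = 1995/2 + I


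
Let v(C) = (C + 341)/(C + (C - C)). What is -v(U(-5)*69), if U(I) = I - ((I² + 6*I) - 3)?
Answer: -548/207 ≈ -2.6473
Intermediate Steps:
U(I) = 3 - I² - 5*I (U(I) = I - (-3 + I² + 6*I) = I + (3 - I² - 6*I) = 3 - I² - 5*I)
v(C) = (341 + C)/C (v(C) = (341 + C)/(C + 0) = (341 + C)/C)
-v(U(-5)*69) = -(341 + (3 - 1*(-5)² - 5*(-5))*69)/((3 - 1*(-5)² - 5*(-5))*69) = -(341 + (3 - 1*25 + 25)*69)/((3 - 1*25 + 25)*69) = -(341 + (3 - 25 + 25)*69)/((3 - 25 + 25)*69) = -(341 + 3*69)/(3*69) = -(341 + 207)/207 = -548/207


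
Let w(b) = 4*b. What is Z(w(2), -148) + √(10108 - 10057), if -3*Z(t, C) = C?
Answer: 148/3 + √51 ≈ 56.475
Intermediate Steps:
Z(t, C) = -C/3
Z(w(2), -148) + √(10108 - 10057) = -⅓*(-148) + √(10108 - 10057) = 148/3 + √51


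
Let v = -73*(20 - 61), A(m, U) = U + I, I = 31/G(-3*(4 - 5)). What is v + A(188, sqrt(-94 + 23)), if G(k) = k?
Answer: 9010/3 + I*sqrt(71) ≈ 3003.3 + 8.4261*I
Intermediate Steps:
I = 31/3 (I = 31/((-3*(4 - 5))) = 31/((-3*(-1))) = 31/3 ≈ 10.333)
A(m, U) = 31/3 + U (A(m, U) = U + 31/3 = 31/3 + U)
v = 2993 (v = -73*(-41) = 2993)
v + A(188, sqrt(-94 + 23)) = 2993 + (31/3 + sqrt(-94 + 23)) = 2993 + (31/3 + sqrt(-71)) = 2993 + (31/3 + I*sqrt(71)) = 9010/3 + I*sqrt(71)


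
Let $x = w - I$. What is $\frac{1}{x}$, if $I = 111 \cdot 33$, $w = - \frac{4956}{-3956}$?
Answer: $- \frac{989}{3621468} \approx -0.00027309$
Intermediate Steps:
$w = \frac{1239}{989}$ ($w = \left(-4956\right) \left(- \frac{1}{3956}\right) = \frac{1239}{989} \approx 1.2528$)
$I = 3663$
$x = - \frac{3621468}{989}$ ($x = \frac{1239}{989} - 3663 = - \frac{3621468}{989} \approx -3661.7$)
$\frac{1}{x} = \frac{1}{- \frac{3621468}{989}} = - \frac{989}{3621468}$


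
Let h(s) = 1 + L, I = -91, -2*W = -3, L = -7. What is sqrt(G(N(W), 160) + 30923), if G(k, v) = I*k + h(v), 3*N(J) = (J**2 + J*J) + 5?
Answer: sqrt(1102638)/6 ≈ 175.01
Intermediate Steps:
W = 3/2 (W = -1/2*(-3) = 3/2 ≈ 1.5000)
h(s) = -6 (h(s) = 1 - 7 = -6)
N(J) = 5/3 + 2*J**2/3 (N(J) = ((J**2 + J*J) + 5)/3 = ((J**2 + J**2) + 5)/3 = (2*J**2 + 5)/3 = (5 + 2*J**2)/3 = 5/3 + 2*J**2/3)
G(k, v) = -6 - 91*k (G(k, v) = -91*k - 6 = -6 - 91*k)
sqrt(G(N(W), 160) + 30923) = sqrt((-6 - 91*(5/3 + 2*(3/2)**2/3)) + 30923) = sqrt((-6 - 91*(5/3 + (2/3)*(9/4))) + 30923) = sqrt((-6 - 91*(5/3 + 3/2)) + 30923) = sqrt((-6 - 91*19/6) + 30923) = sqrt((-6 - 1729/6) + 30923) = sqrt(-1765/6 + 30923) = sqrt(183773/6) = sqrt(1102638)/6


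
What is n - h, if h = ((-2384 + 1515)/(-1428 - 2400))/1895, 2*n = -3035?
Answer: -1000730629/659460 ≈ -1517.5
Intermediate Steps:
n = -3035/2 (n = (½)*(-3035) = -3035/2 ≈ -1517.5)
h = 79/659460 (h = -869/(-3828)*(1/1895) = -869*(-1/3828)*(1/1895) = (79/348)*(1/1895) = 79/659460 ≈ 0.00011979)
n - h = -3035/2 - 1*79/659460 = -3035/2 - 79/659460 = -1000730629/659460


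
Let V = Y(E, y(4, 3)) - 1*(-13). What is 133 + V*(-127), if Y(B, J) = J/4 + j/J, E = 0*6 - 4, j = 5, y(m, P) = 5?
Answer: -7215/4 ≈ -1803.8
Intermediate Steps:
E = -4 (E = 0 - 4 = -4)
Y(B, J) = 5/J + J/4 (Y(B, J) = J/4 + 5/J = 5/J + J/4)
V = 61/4 (V = (5/5 + (¼)*5) - 1*(-13) = (5*(⅕) + 5/4) + 13 = (1 + 5/4) + 13 = 9/4 + 13 = 61/4 ≈ 15.250)
133 + V*(-127) = 133 + (61/4)*(-127) = 133 - 7747/4 = -7215/4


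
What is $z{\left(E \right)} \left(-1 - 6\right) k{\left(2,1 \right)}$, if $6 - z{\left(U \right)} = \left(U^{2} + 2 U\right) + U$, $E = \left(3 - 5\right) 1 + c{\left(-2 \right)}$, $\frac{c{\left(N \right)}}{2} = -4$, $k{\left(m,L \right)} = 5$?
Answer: $2240$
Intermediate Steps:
$c{\left(N \right)} = -8$ ($c{\left(N \right)} = 2 \left(-4\right) = -8$)
$E = -10$ ($E = \left(3 - 5\right) 1 - 8 = \left(-2\right) 1 - 8 = -2 - 8 = -10$)
$z{\left(U \right)} = 6 - U^{2} - 3 U$ ($z{\left(U \right)} = 6 - \left(\left(U^{2} + 2 U\right) + U\right) = 6 - \left(U^{2} + 3 U\right) = 6 - U^{2} - 3 U$)
$z{\left(E \right)} \left(-1 - 6\right) k{\left(2,1 \right)} = \left(6 - \left(-10\right)^{2} - -30\right) \left(-1 - 6\right) 5 = \left(6 - 100 + 30\right) \left(\left(-7\right) 5\right) = \left(6 - 100 + 30\right) \left(-35\right) = \left(-64\right) \left(-35\right) = 2240$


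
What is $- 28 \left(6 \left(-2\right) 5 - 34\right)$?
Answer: $2632$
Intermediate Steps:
$- 28 \left(6 \left(-2\right) 5 - 34\right) = - 28 \left(\left(-12\right) 5 - 34\right) = - 28 \left(-60 - 34\right) = \left(-28\right) \left(-94\right) = 2632$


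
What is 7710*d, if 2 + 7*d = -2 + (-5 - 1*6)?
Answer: -115650/7 ≈ -16521.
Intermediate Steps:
d = -15/7 (d = -2/7 + (-2 + (-5 - 1*6))/7 = -2/7 + (-2 + (-5 - 6))/7 = -2/7 + (-2 - 11)/7 = -2/7 + (⅐)*(-13) = -2/7 - 13/7 = -15/7 ≈ -2.1429)
7710*d = 7710*(-15/7) = -115650/7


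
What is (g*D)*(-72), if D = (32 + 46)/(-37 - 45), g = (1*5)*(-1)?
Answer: -14040/41 ≈ -342.44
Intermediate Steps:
g = -5 (g = 5*(-1) = -5)
D = -39/41 (D = 78/(-82) = 78*(-1/82) = -39/41 ≈ -0.95122)
(g*D)*(-72) = -5*(-39/41)*(-72) = (195/41)*(-72) = -14040/41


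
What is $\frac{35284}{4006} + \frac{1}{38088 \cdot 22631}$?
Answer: $\frac{15206866414979}{1726524964584} \approx 8.8078$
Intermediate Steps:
$\frac{35284}{4006} + \frac{1}{38088 \cdot 22631} = 35284 \cdot \frac{1}{4006} + \frac{1}{38088} \cdot \frac{1}{22631} = \frac{17642}{2003} + \frac{1}{861969528} = \frac{15206866414979}{1726524964584}$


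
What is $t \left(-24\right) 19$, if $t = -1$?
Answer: $456$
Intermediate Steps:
$t \left(-24\right) 19 = \left(-1\right) \left(-24\right) 19 = 24 \cdot 19 = 456$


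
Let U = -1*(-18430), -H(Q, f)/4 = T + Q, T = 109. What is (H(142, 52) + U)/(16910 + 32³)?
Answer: 8713/24839 ≈ 0.35078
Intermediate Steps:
H(Q, f) = -436 - 4*Q (H(Q, f) = -4*(109 + Q) = -436 - 4*Q)
U = 18430
(H(142, 52) + U)/(16910 + 32³) = ((-436 - 4*142) + 18430)/(16910 + 32³) = ((-436 - 568) + 18430)/(16910 + 32768) = (-1004 + 18430)/49678 = 17426*(1/49678) = 8713/24839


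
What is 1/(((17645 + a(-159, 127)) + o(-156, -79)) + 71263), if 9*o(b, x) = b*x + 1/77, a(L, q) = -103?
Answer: 693/62490814 ≈ 1.1090e-5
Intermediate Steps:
o(b, x) = 1/693 + b*x/9 (o(b, x) = (b*x + 1/77)/9 = (1/77 + b*x)/9 = 1/693 + b*x/9)
1/(((17645 + a(-159, 127)) + o(-156, -79)) + 71263) = 1/(((17645 - 103) + (1/693 + (⅑)*(-156)*(-79))) + 71263) = 1/((17542 + (1/693 + 4108/3)) + 71263) = 1/((17542 + 948949/693) + 71263) = 1/(13105555/693 + 71263) = 1/(62490814/693) = 693/62490814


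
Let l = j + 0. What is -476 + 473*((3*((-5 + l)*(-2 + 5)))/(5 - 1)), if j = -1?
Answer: -13723/2 ≈ -6861.5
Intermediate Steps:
l = -1 (l = -1 + 0 = -1)
-476 + 473*((3*((-5 + l)*(-2 + 5)))/(5 - 1)) = -476 + 473*((3*((-5 - 1)*(-2 + 5)))/(5 - 1)) = -476 + 473*((3*(-6*3))/4) = -476 + 473*((3*(-18))*(¼)) = -476 + 473*(-54*¼) = -476 + 473*(-27/2) = -476 - 12771/2 = -13723/2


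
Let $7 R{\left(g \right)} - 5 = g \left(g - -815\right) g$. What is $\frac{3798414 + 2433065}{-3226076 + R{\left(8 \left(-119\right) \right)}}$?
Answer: $- \frac{43620353}{146746175} \approx -0.29725$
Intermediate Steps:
$R{\left(g \right)} = \frac{5}{7} + \frac{g^{2} \left(815 + g\right)}{7}$ ($R{\left(g \right)} = \frac{5}{7} + \frac{g \left(g - -815\right) g}{7} = \frac{5}{7} + \frac{g \left(g + 815\right) g}{7} = \frac{5}{7} + \frac{g \left(815 + g\right) g}{7} = \frac{5}{7} + \frac{g^{2} \left(815 + g\right)}{7}$)
$\frac{3798414 + 2433065}{-3226076 + R{\left(8 \left(-119\right) \right)}} = \frac{3798414 + 2433065}{-3226076 + \left(\frac{5}{7} + \frac{\left(8 \left(-119\right)\right)^{3}}{7} + \frac{815 \left(8 \left(-119\right)\right)^{2}}{7}\right)} = \frac{6231479}{-3226076 + \left(\frac{5}{7} + \frac{\left(-952\right)^{3}}{7} + \frac{815 \left(-952\right)^{2}}{7}\right)} = \frac{6231479}{-3226076 + \left(\frac{5}{7} + \frac{1}{7} \left(-862801408\right) + \frac{815}{7} \cdot 906304\right)} = \frac{6231479}{-3226076 + \left(\frac{5}{7} - 123257344 + 105519680\right)} = \frac{6231479}{-3226076 - \frac{124163643}{7}} = \frac{6231479}{- \frac{146746175}{7}} = 6231479 \left(- \frac{7}{146746175}\right) = - \frac{43620353}{146746175}$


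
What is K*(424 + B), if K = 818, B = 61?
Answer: 396730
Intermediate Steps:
K*(424 + B) = 818*(424 + 61) = 818*485 = 396730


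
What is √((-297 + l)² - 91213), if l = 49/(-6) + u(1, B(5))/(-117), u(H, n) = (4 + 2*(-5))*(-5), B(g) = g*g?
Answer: √1399493/26 ≈ 45.500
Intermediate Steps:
B(g) = g²
u(H, n) = 30 (u(H, n) = (4 - 10)*(-5) = -6*(-5) = 30)
l = -219/26 (l = 49/(-6) + 30/(-117) = 49*(-⅙) + 30*(-1/117) = -49/6 - 10/39 = -219/26 ≈ -8.4231)
√((-297 + l)² - 91213) = √((-297 - 219/26)² - 91213) = √((-7941/26)² - 91213) = √(63059481/676 - 91213) = √(1399493/676) = √1399493/26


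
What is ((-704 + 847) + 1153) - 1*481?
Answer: 815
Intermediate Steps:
((-704 + 847) + 1153) - 1*481 = (143 + 1153) - 481 = 1296 - 481 = 815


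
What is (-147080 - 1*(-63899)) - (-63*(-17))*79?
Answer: -167790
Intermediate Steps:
(-147080 - 1*(-63899)) - (-63*(-17))*79 = (-147080 + 63899) - 1071*79 = -83181 - 1*84609 = -83181 - 84609 = -167790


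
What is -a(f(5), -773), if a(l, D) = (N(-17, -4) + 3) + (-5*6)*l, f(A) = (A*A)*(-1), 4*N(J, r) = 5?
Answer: -3017/4 ≈ -754.25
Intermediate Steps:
N(J, r) = 5/4 (N(J, r) = (¼)*5 = 5/4)
f(A) = -A² (f(A) = A²*(-1) = -A²)
a(l, D) = 17/4 - 30*l (a(l, D) = (5/4 + 3) + (-5*6)*l = 17/4 - 30*l)
-a(f(5), -773) = -(17/4 - (-30)*5²) = -(17/4 - (-30)*25) = -(17/4 - 30*(-25)) = -(17/4 + 750) = -1*3017/4 = -3017/4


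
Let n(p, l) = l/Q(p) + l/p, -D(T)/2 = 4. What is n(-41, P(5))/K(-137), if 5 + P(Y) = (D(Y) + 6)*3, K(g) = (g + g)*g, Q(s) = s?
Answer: 11/769529 ≈ 1.4294e-5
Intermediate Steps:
D(T) = -8 (D(T) = -2*4 = -8)
K(g) = 2*g**2 (K(g) = (2*g)*g = 2*g**2)
P(Y) = -11 (P(Y) = -5 + (-8 + 6)*3 = -5 - 2*3 = -5 - 6 = -11)
n(p, l) = 2*l/p (n(p, l) = l/p + l/p = 2*l/p)
n(-41, P(5))/K(-137) = (2*(-11)/(-41))/((2*(-137)**2)) = (2*(-11)*(-1/41))/((2*18769)) = (22/41)/37538 = (22/41)*(1/37538) = 11/769529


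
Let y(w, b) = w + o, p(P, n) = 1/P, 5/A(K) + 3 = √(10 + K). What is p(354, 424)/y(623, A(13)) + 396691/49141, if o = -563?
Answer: 8425765981/1043754840 ≈ 8.0726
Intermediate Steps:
A(K) = 5/(-3 + √(10 + K))
y(w, b) = -563 + w (y(w, b) = w - 563 = -563 + w)
p(354, 424)/y(623, A(13)) + 396691/49141 = 1/(354*(-563 + 623)) + 396691/49141 = (1/354)/60 + 396691*(1/49141) = (1/354)*(1/60) + 396691/49141 = 1/21240 + 396691/49141 = 8425765981/1043754840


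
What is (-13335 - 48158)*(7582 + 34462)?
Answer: -2585411692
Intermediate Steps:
(-13335 - 48158)*(7582 + 34462) = -61493*42044 = -2585411692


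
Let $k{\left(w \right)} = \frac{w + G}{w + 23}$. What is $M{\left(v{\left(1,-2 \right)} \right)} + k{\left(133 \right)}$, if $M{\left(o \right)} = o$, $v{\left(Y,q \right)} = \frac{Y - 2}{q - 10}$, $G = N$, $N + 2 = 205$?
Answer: $\frac{349}{156} \approx 2.2372$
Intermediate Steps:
$N = 203$ ($N = -2 + 205 = 203$)
$G = 203$
$v{\left(Y,q \right)} = \frac{-2 + Y}{-10 + q}$
$k{\left(w \right)} = \frac{203 + w}{23 + w}$ ($k{\left(w \right)} = \frac{w + 203}{w + 23} = \frac{203 + w}{23 + w}$)
$M{\left(v{\left(1,-2 \right)} \right)} + k{\left(133 \right)} = \frac{-2 + 1}{-10 - 2} + \frac{203 + 133}{23 + 133} = \frac{1}{-12} \left(-1\right) + \frac{1}{156} \cdot 336 = \left(- \frac{1}{12}\right) \left(-1\right) + \frac{1}{156} \cdot 336 = \frac{1}{12} + \frac{28}{13} = \frac{349}{156}$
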